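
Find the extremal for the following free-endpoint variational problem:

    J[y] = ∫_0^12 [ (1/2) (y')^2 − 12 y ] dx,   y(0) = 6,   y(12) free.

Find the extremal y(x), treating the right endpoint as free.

The Lagrangian L = (1/2) (y')^2 − 12 y gives
    ∂L/∂y = −12,   ∂L/∂y' = y'.
Euler-Lagrange: d/dx(y') − (−12) = 0, i.e. y'' + 12 = 0, so
    y(x) = −(12/2) x^2 + C1 x + C2.
Fixed left endpoint y(0) = 6 ⇒ C2 = 6.
The right endpoint x = 12 is free, so the natural (transversality) condition is ∂L/∂y' |_{x=12} = 0, i.e. y'(12) = 0.
Compute y'(x) = −12 x + C1, so y'(12) = −144 + C1 = 0 ⇒ C1 = 144.
Therefore the extremal is
    y(x) = −6 x^2 + 144 x + 6.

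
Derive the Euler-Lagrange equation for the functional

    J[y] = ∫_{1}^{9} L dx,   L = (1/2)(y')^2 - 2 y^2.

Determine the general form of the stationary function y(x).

The Lagrangian is L = (1/2)(y')^2 - 2 y^2.
∂L/∂y = -4y.
∂L/∂y' = y'.
The Euler-Lagrange equation d/dx(∂L/∂y') − ∂L/∂y = 0 becomes:
    y'' + 4 y = 0
General solution: y(x) = A sin(2x) + B cos(2x), where A and B are arbitrary constants fixed by the endpoint conditions.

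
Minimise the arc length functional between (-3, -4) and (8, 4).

Arc-length functional: J[y] = ∫ sqrt(1 + (y')^2) dx.
Lagrangian L = sqrt(1 + (y')^2) has no explicit y dependence, so ∂L/∂y = 0 and the Euler-Lagrange equation gives
    d/dx( y' / sqrt(1 + (y')^2) ) = 0  ⇒  y' / sqrt(1 + (y')^2) = const.
Hence y' is constant, so y(x) is affine.
Fitting the endpoints (-3, -4) and (8, 4):
    slope m = (4 − (-4)) / (8 − (-3)) = 8/11,
    intercept c = (-4) − m·(-3) = -20/11.
Extremal: y(x) = (8/11) x - 20/11.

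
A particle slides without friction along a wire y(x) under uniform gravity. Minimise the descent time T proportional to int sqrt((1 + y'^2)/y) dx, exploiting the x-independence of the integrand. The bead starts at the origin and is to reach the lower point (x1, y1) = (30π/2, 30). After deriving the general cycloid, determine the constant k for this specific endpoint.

The Lagrangian L = sqrt((1 + y'^2) / y) has no explicit x dependence, so the Beltrami identity applies:
    L − y' ∂L/∂y' = C.
Compute ∂L/∂y' = y' / sqrt(y (1 + y'^2)).
Substitute:
    sqrt((1 + y'^2)/y) − y'·y' / sqrt(y (1 + y'^2))
    = (1 + y'^2) / sqrt(y (1 + y'^2)) − y'^2 / sqrt(y (1 + y'^2))
    = 1 / sqrt(y (1 + y'^2)) = C.
Squaring and rearranging gives the first integral
    y (1 + y'^2) = 1/C^2 =: k   (constant).
Solving this first-order ODE by the substitution
    y = (k/2)(1 − cos θ)
yields the cycloid parameterisation
    x(θ) = (k/2)(θ − sin θ),   y(θ) = (k/2)(1 − cos θ).
The constant k is fixed by the endpoint condition.
Now fit the given lower endpoint (x1, y1) = (30π/2, 30). At the bottom of the first arch (θ = π), the parametric equations give
    y(π) = (k/2)(1 − cos π) = k,
    x(π) = (k/2)(π − sin π) = kπ/2.
Matching y(π) = 30 gives k = 30, consistent with x(π) = 30π/2. Therefore the specific cycloid is
    x(θ) = (30/2)(θ − sin θ),   y(θ) = (30/2)(1 − cos θ).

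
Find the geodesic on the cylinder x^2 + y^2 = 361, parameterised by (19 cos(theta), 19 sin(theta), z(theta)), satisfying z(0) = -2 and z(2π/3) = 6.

Parameterise the cylinder of radius R = 19 as
    r(θ) = (19 cos θ, 19 sin θ, z(θ)).
The arc-length element is
    ds = sqrt(361 + (dz/dθ)^2) dθ,
so the Lagrangian is L = sqrt(361 + z'^2).
L depends on z' only, not on z or θ, so ∂L/∂z = 0 and
    ∂L/∂z' = z' / sqrt(361 + z'^2).
The Euler-Lagrange equation gives
    d/dθ( z' / sqrt(361 + z'^2) ) = 0,
so z' is constant. Integrating once:
    z(θ) = a θ + b,
a helix on the cylinder (a straight line when the cylinder is unrolled). The constants a, b are determined by the endpoint conditions.
With endpoint conditions z(0) = -2 and z(2π/3) = 6: from z(0) = b we get b = -2, and a·2π/3 + -2 = 6 gives a = 12/π, so
    z(θ) = (12/π) θ − 2.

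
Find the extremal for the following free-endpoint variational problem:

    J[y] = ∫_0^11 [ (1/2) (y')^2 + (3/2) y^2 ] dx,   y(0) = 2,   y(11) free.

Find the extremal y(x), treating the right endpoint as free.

The Lagrangian L = (1/2) (y')^2 + (3/2) y^2 gives
    ∂L/∂y = 3 y,   ∂L/∂y' = y'.
Euler-Lagrange: y'' − 3 y = 0.
With k = sqrt(3), the general solution is
    y(x) = A cosh(sqrt(3) x) + B sinh(sqrt(3) x).
Fixed left endpoint y(0) = 2 ⇒ A = 2.
The right endpoint x = 11 is free, so the natural (transversality) condition is ∂L/∂y' |_{x=11} = 0, i.e. y'(11) = 0.
Compute y'(x) = A k sinh(k x) + B k cosh(k x), so
    y'(11) = A k sinh(k·11) + B k cosh(k·11) = 0
    ⇒ B = −A tanh(k·11) = − 2 tanh(sqrt(3)·11).
Therefore the extremal is
    y(x) = 2 cosh(sqrt(3) x) − 2 tanh(sqrt(3)·11) sinh(sqrt(3) x).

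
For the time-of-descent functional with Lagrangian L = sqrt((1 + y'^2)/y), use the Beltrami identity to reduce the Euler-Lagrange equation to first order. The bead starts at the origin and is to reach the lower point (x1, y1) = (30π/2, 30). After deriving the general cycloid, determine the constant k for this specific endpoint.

The Lagrangian L = sqrt((1 + y'^2) / y) has no explicit x dependence, so the Beltrami identity applies:
    L − y' ∂L/∂y' = C.
Compute ∂L/∂y' = y' / sqrt(y (1 + y'^2)).
Substitute:
    sqrt((1 + y'^2)/y) − y'·y' / sqrt(y (1 + y'^2))
    = (1 + y'^2) / sqrt(y (1 + y'^2)) − y'^2 / sqrt(y (1 + y'^2))
    = 1 / sqrt(y (1 + y'^2)) = C.
Squaring and rearranging gives the first integral
    y (1 + y'^2) = 1/C^2 =: k   (constant).
Solving this first-order ODE by the substitution
    y = (k/2)(1 − cos θ)
yields the cycloid parameterisation
    x(θ) = (k/2)(θ − sin θ),   y(θ) = (k/2)(1 − cos θ).
The constant k is fixed by the endpoint condition.
Now fit the given lower endpoint (x1, y1) = (30π/2, 30). At the bottom of the first arch (θ = π), the parametric equations give
    y(π) = (k/2)(1 − cos π) = k,
    x(π) = (k/2)(π − sin π) = kπ/2.
Matching y(π) = 30 gives k = 30, consistent with x(π) = 30π/2. Therefore the specific cycloid is
    x(θ) = (30/2)(θ − sin θ),   y(θ) = (30/2)(1 − cos θ).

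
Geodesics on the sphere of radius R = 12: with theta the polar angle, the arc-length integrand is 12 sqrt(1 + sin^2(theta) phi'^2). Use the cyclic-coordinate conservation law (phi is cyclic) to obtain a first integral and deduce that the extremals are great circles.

On the sphere of radius R = 12 with spherical coordinates (θ, φ), the induced metric is
    ds^2 = 144(dθ^2 + sin^2(θ) dφ^2).
Parameterise by θ; the arc-length functional is
    J[φ] = ∫ 12 sqrt(1 + sin^2(θ) (dφ/dθ)^2) dθ,
so L = 12 sqrt(1 + sin^2(θ) φ'^2). Compute
    ∂L/∂φ = 0  (L has no explicit φ dependence),
    ∂L/∂φ' = 12 sin^2(θ) φ' / sqrt(1 + sin^2(θ) φ'^2).
Since ∂L/∂φ = 0, the Euler-Lagrange equation
    d/dθ(∂L/∂φ') − ∂L/∂φ = 0
reduces to d/dθ(∂L/∂φ') = 0, i.e. the momentum conjugate to φ is conserved:
    12 sin^2(θ) φ' / sqrt(1 + sin^2(θ) φ'^2) = C.
The overall factor of 12 is constant, so dividing through gives Clairaut's relation sin^2(θ) φ' / sqrt(1 + sin^2(θ) φ'^2) = C' (with C' = C/12). Solving for φ' and integrating gives the great-circle family
    cot(θ) = A cos(φ − φ_0),
i.e. the intersection of the sphere with a plane through the origin. The two constants A and φ_0 (equivalently C and one phase) are fixed by the two endpoint conditions.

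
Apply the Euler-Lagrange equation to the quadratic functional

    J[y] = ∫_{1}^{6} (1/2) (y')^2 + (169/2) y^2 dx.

The Lagrangian is L = (1/2) (y')^2 + (169/2) y^2.
Compute ∂L/∂y = 169y, ∂L/∂y' = y'.
The Euler-Lagrange equation d/dx(∂L/∂y') − ∂L/∂y = 0 reduces to
    y'' − 169 y = 0.
Its general solution is
    y(x) = A e^(13x) + B e^(−13x),
with A, B fixed by the endpoint conditions.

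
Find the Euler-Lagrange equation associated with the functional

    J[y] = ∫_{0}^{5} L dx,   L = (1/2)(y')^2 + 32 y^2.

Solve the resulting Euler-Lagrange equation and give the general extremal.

The Lagrangian is L = (1/2)(y')^2 + 32 y^2.
∂L/∂y = 64y.
∂L/∂y' = y'.
The Euler-Lagrange equation d/dx(∂L/∂y') − ∂L/∂y = 0 becomes:
    y'' - 64 y = 0
General solution: y(x) = A e^(8x) + B e^(-8x), where A and B are arbitrary constants fixed by the endpoint conditions.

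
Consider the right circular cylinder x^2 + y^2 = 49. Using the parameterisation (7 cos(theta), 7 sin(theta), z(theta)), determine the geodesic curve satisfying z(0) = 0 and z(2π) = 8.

Parameterise the cylinder of radius R = 7 as
    r(θ) = (7 cos θ, 7 sin θ, z(θ)).
The arc-length element is
    ds = sqrt(49 + (dz/dθ)^2) dθ,
so the Lagrangian is L = sqrt(49 + z'^2).
L depends on z' only, not on z or θ, so ∂L/∂z = 0 and
    ∂L/∂z' = z' / sqrt(49 + z'^2).
The Euler-Lagrange equation gives
    d/dθ( z' / sqrt(49 + z'^2) ) = 0,
so z' is constant. Integrating once:
    z(θ) = a θ + b,
a helix on the cylinder (a straight line when the cylinder is unrolled). The constants a, b are determined by the endpoint conditions.
With endpoint conditions z(0) = 0 and z(2π) = 8: from z(0) = b we get b = 0, and a·2π + 0 = 8 gives a = 4/π, so
    z(θ) = (4/π) θ.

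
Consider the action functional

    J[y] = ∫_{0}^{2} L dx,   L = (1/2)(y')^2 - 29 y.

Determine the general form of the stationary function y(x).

The Lagrangian is L = (1/2)(y')^2 - 29 y.
∂L/∂y = -29.
∂L/∂y' = y'.
The Euler-Lagrange equation d/dx(∂L/∂y') − ∂L/∂y = 0 becomes:
    y'' + 29 = 0
General solution: y(x) = -(29/2) x^2 + A x + B, where A and B are arbitrary constants fixed by the endpoint conditions.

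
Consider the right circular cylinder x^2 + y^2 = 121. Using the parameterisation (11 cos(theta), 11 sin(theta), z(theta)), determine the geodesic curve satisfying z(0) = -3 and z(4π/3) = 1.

Parameterise the cylinder of radius R = 11 as
    r(θ) = (11 cos θ, 11 sin θ, z(θ)).
The arc-length element is
    ds = sqrt(121 + (dz/dθ)^2) dθ,
so the Lagrangian is L = sqrt(121 + z'^2).
L depends on z' only, not on z or θ, so ∂L/∂z = 0 and
    ∂L/∂z' = z' / sqrt(121 + z'^2).
The Euler-Lagrange equation gives
    d/dθ( z' / sqrt(121 + z'^2) ) = 0,
so z' is constant. Integrating once:
    z(θ) = a θ + b,
a helix on the cylinder (a straight line when the cylinder is unrolled). The constants a, b are determined by the endpoint conditions.
With endpoint conditions z(0) = -3 and z(4π/3) = 1: from z(0) = b we get b = -3, and a·4π/3 + -3 = 1 gives a = 3/π, so
    z(θ) = (3/π) θ − 3.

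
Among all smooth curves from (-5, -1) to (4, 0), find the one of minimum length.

Arc-length functional: J[y] = ∫ sqrt(1 + (y')^2) dx.
Lagrangian L = sqrt(1 + (y')^2) has no explicit y dependence, so ∂L/∂y = 0 and the Euler-Lagrange equation gives
    d/dx( y' / sqrt(1 + (y')^2) ) = 0  ⇒  y' / sqrt(1 + (y')^2) = const.
Hence y' is constant, so y(x) is affine.
Fitting the endpoints (-5, -1) and (4, 0):
    slope m = (0 − (-1)) / (4 − (-5)) = 1/9,
    intercept c = (-1) − m·(-5) = -4/9.
Extremal: y(x) = (1/9) x - 4/9.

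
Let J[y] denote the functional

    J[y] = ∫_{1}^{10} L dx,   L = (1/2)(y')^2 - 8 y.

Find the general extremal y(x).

The Lagrangian is L = (1/2)(y')^2 - 8 y.
∂L/∂y = -8.
∂L/∂y' = y'.
The Euler-Lagrange equation d/dx(∂L/∂y') − ∂L/∂y = 0 becomes:
    y'' + 8 = 0
General solution: y(x) = -4 x^2 + A x + B, where A and B are arbitrary constants fixed by the endpoint conditions.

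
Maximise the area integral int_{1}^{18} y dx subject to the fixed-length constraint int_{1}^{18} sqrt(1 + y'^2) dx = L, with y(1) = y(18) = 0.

Set up the augmented Lagrangian using a multiplier λ for the length constraint:
    F(y, y') = y − λ sqrt(1 + y'^2).
F has no explicit x dependence, so the Beltrami identity yields a first integral
    F − y' ∂F/∂y' = C.
Compute ∂F/∂y' = −λ y' / sqrt(1 + y'^2). Then
    y − λ sqrt(1 + y'^2) + λ y'^2 / sqrt(1 + y'^2) = C
    ⇒  y − λ / sqrt(1 + y'^2) = C.
Solving for y' and integrating gives
    (x − a)^2 + (y − b)^2 = λ^2,
a circular arc of radius λ. The constants a, b are determined by the endpoint conditions y(1) = y(18) = 0, and λ is fixed implicitly by the length constraint
    ∫_{1}^{18} sqrt(1 + y'^2) dx = L.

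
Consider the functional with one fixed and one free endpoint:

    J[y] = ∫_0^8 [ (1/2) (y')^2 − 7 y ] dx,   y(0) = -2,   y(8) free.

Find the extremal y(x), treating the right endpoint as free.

The Lagrangian L = (1/2) (y')^2 − 7 y gives
    ∂L/∂y = −7,   ∂L/∂y' = y'.
Euler-Lagrange: d/dx(y') − (−7) = 0, i.e. y'' + 7 = 0, so
    y(x) = −(7/2) x^2 + C1 x + C2.
Fixed left endpoint y(0) = -2 ⇒ C2 = -2.
The right endpoint x = 8 is free, so the natural (transversality) condition is ∂L/∂y' |_{x=8} = 0, i.e. y'(8) = 0.
Compute y'(x) = −7 x + C1, so y'(8) = −56 + C1 = 0 ⇒ C1 = 56.
Therefore the extremal is
    y(x) = −(7/2) x^2 + 56 x − 2.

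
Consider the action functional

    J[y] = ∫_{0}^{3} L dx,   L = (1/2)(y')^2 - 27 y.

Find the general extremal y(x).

The Lagrangian is L = (1/2)(y')^2 - 27 y.
∂L/∂y = -27.
∂L/∂y' = y'.
The Euler-Lagrange equation d/dx(∂L/∂y') − ∂L/∂y = 0 becomes:
    y'' + 27 = 0
General solution: y(x) = -(27/2) x^2 + A x + B, where A and B are arbitrary constants fixed by the endpoint conditions.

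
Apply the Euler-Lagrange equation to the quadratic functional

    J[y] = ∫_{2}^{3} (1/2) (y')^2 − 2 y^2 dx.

The Lagrangian is L = (1/2) (y')^2 − 2 y^2.
Compute ∂L/∂y = -4y, ∂L/∂y' = y'.
The Euler-Lagrange equation d/dx(∂L/∂y') − ∂L/∂y = 0 reduces to
    y'' + 4 y = 0.
Its general solution is
    y(x) = A sin(2x) + B cos(2x),
with A, B fixed by the endpoint conditions.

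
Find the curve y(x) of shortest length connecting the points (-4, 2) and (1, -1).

Arc-length functional: J[y] = ∫ sqrt(1 + (y')^2) dx.
Lagrangian L = sqrt(1 + (y')^2) has no explicit y dependence, so ∂L/∂y = 0 and the Euler-Lagrange equation gives
    d/dx( y' / sqrt(1 + (y')^2) ) = 0  ⇒  y' / sqrt(1 + (y')^2) = const.
Hence y' is constant, so y(x) is affine.
Fitting the endpoints (-4, 2) and (1, -1):
    slope m = ((-1) − 2) / (1 − (-4)) = -3/5,
    intercept c = 2 − m·(-4) = -2/5.
Extremal: y(x) = (-3/5) x - 2/5.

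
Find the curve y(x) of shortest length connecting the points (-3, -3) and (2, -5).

Arc-length functional: J[y] = ∫ sqrt(1 + (y')^2) dx.
Lagrangian L = sqrt(1 + (y')^2) has no explicit y dependence, so ∂L/∂y = 0 and the Euler-Lagrange equation gives
    d/dx( y' / sqrt(1 + (y')^2) ) = 0  ⇒  y' / sqrt(1 + (y')^2) = const.
Hence y' is constant, so y(x) is affine.
Fitting the endpoints (-3, -3) and (2, -5):
    slope m = ((-5) − (-3)) / (2 − (-3)) = -2/5,
    intercept c = (-3) − m·(-3) = -21/5.
Extremal: y(x) = (-2/5) x - 21/5.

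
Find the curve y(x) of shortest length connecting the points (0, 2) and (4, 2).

Arc-length functional: J[y] = ∫ sqrt(1 + (y')^2) dx.
Lagrangian L = sqrt(1 + (y')^2) has no explicit y dependence, so ∂L/∂y = 0 and the Euler-Lagrange equation gives
    d/dx( y' / sqrt(1 + (y')^2) ) = 0  ⇒  y' / sqrt(1 + (y')^2) = const.
Hence y' is constant, so y(x) is affine.
Fitting the endpoints (0, 2) and (4, 2):
    slope m = (2 − 2) / (4 − 0) = 0,
    intercept c = 2 − m·0 = 2.
Extremal: y(x) = 2.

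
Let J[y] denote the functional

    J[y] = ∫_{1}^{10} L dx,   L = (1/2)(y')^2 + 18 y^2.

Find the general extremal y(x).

The Lagrangian is L = (1/2)(y')^2 + 18 y^2.
∂L/∂y = 36y.
∂L/∂y' = y'.
The Euler-Lagrange equation d/dx(∂L/∂y') − ∂L/∂y = 0 becomes:
    y'' - 36 y = 0
General solution: y(x) = A e^(6x) + B e^(-6x), where A and B are arbitrary constants fixed by the endpoint conditions.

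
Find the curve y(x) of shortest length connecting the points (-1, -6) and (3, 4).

Arc-length functional: J[y] = ∫ sqrt(1 + (y')^2) dx.
Lagrangian L = sqrt(1 + (y')^2) has no explicit y dependence, so ∂L/∂y = 0 and the Euler-Lagrange equation gives
    d/dx( y' / sqrt(1 + (y')^2) ) = 0  ⇒  y' / sqrt(1 + (y')^2) = const.
Hence y' is constant, so y(x) is affine.
Fitting the endpoints (-1, -6) and (3, 4):
    slope m = (4 − (-6)) / (3 − (-1)) = 5/2,
    intercept c = (-6) − m·(-1) = -7/2.
Extremal: y(x) = (5/2) x - 7/2.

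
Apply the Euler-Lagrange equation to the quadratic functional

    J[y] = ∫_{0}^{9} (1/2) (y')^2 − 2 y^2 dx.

The Lagrangian is L = (1/2) (y')^2 − 2 y^2.
Compute ∂L/∂y = -4y, ∂L/∂y' = y'.
The Euler-Lagrange equation d/dx(∂L/∂y') − ∂L/∂y = 0 reduces to
    y'' + 4 y = 0.
Its general solution is
    y(x) = A sin(2x) + B cos(2x),
with A, B fixed by the endpoint conditions.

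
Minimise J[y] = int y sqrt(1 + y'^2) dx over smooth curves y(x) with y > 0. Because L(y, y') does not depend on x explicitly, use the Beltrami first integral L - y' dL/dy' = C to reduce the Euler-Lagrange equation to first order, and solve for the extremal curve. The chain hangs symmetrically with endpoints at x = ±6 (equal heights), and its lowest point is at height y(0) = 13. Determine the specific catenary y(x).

The Lagrangian L(y, y') = y sqrt(1 + y'^2) has no explicit x dependence, so the Beltrami identity applies:
    L − y' ∂L/∂y' = C.
Compute ∂L/∂y' = y · y' / sqrt(1 + y'^2). Then
    L − y' ∂L/∂y'
    = y sqrt(1 + y'^2) − y · y'^2 / sqrt(1 + y'^2)
    = y (1 + y'^2 − y'^2) / sqrt(1 + y'^2)
    = y / sqrt(1 + y'^2) = C.
Squaring gives y^2 = C^2 (1 + y'^2), i.e.
    y'^2 = y^2 / C^2 − 1.
Separating variables,
    dy / sqrt(y^2 − C^2) = dx / C,
and integrating gives arccosh(y / C) = (x − a)/C, so
    y(x) = C cosh((x − a)/C),
the catenary. The constants C and a are fixed by the two endpoint conditions (and, for the hanging-chain problem, the length constraint selects C).
Now fit the given data. The endpoints x = ±6 are symmetric at equal height, so the catenary is even about its minimum: a = 0 and y(x) = C cosh(x/C). The lowest point is y(0) = C cosh(0) = C, and we are told y(0) = 13, so C = 13. Therefore
    y(x) = 13 cosh(x/13),
and at the endpoints
    y(±6) = 13 cosh(6/13).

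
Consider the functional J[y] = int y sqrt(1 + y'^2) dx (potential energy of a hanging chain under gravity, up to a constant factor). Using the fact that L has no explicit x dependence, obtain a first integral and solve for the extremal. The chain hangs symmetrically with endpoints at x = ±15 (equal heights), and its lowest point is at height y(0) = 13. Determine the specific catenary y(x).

The Lagrangian L(y, y') = y sqrt(1 + y'^2) has no explicit x dependence, so the Beltrami identity applies:
    L − y' ∂L/∂y' = C.
Compute ∂L/∂y' = y · y' / sqrt(1 + y'^2). Then
    L − y' ∂L/∂y'
    = y sqrt(1 + y'^2) − y · y'^2 / sqrt(1 + y'^2)
    = y (1 + y'^2 − y'^2) / sqrt(1 + y'^2)
    = y / sqrt(1 + y'^2) = C.
Squaring gives y^2 = C^2 (1 + y'^2), i.e.
    y'^2 = y^2 / C^2 − 1.
Separating variables,
    dy / sqrt(y^2 − C^2) = dx / C,
and integrating gives arccosh(y / C) = (x − a)/C, so
    y(x) = C cosh((x − a)/C),
the catenary. The constants C and a are fixed by the two endpoint conditions (and, for the hanging-chain problem, the length constraint selects C).
Now fit the given data. The endpoints x = ±15 are symmetric at equal height, so the catenary is even about its minimum: a = 0 and y(x) = C cosh(x/C). The lowest point is y(0) = C cosh(0) = C, and we are told y(0) = 13, so C = 13. Therefore
    y(x) = 13 cosh(x/13),
and at the endpoints
    y(±15) = 13 cosh(15/13).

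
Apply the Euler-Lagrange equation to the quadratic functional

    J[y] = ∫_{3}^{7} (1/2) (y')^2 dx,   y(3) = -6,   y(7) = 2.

The Lagrangian is L = (1/2) (y')^2.
Compute ∂L/∂y = 0, ∂L/∂y' = y'.
The Euler-Lagrange equation d/dx(∂L/∂y') − ∂L/∂y = 0 reduces to
    y'' = 0.
Its general solution is
    y(x) = A x + B,
with A, B fixed by the endpoint conditions.
Applying the endpoint conditions y(3) = -6 and y(7) = 2: solve A·3 + B = -6 and A·7 + B = 2. Subtracting gives A(7 − 3) = 2 − -6, so A = 2, and B = -6 − A·3 = -12. Therefore
    y(x) = 2 x - 12.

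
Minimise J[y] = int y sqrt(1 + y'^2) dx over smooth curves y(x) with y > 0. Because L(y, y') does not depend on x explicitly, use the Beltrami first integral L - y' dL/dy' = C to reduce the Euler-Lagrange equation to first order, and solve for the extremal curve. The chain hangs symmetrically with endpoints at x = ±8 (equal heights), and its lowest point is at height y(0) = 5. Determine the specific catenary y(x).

The Lagrangian L(y, y') = y sqrt(1 + y'^2) has no explicit x dependence, so the Beltrami identity applies:
    L − y' ∂L/∂y' = C.
Compute ∂L/∂y' = y · y' / sqrt(1 + y'^2). Then
    L − y' ∂L/∂y'
    = y sqrt(1 + y'^2) − y · y'^2 / sqrt(1 + y'^2)
    = y (1 + y'^2 − y'^2) / sqrt(1 + y'^2)
    = y / sqrt(1 + y'^2) = C.
Squaring gives y^2 = C^2 (1 + y'^2), i.e.
    y'^2 = y^2 / C^2 − 1.
Separating variables,
    dy / sqrt(y^2 − C^2) = dx / C,
and integrating gives arccosh(y / C) = (x − a)/C, so
    y(x) = C cosh((x − a)/C),
the catenary. The constants C and a are fixed by the two endpoint conditions (and, for the hanging-chain problem, the length constraint selects C).
Now fit the given data. The endpoints x = ±8 are symmetric at equal height, so the catenary is even about its minimum: a = 0 and y(x) = C cosh(x/C). The lowest point is y(0) = C cosh(0) = C, and we are told y(0) = 5, so C = 5. Therefore
    y(x) = 5 cosh(x/5),
and at the endpoints
    y(±8) = 5 cosh(8/5).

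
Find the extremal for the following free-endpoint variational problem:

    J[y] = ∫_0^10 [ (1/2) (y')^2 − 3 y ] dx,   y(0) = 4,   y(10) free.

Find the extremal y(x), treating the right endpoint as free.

The Lagrangian L = (1/2) (y')^2 − 3 y gives
    ∂L/∂y = −3,   ∂L/∂y' = y'.
Euler-Lagrange: d/dx(y') − (−3) = 0, i.e. y'' + 3 = 0, so
    y(x) = −(3/2) x^2 + C1 x + C2.
Fixed left endpoint y(0) = 4 ⇒ C2 = 4.
The right endpoint x = 10 is free, so the natural (transversality) condition is ∂L/∂y' |_{x=10} = 0, i.e. y'(10) = 0.
Compute y'(x) = −3 x + C1, so y'(10) = −30 + C1 = 0 ⇒ C1 = 30.
Therefore the extremal is
    y(x) = −(3/2) x^2 + 30 x + 4.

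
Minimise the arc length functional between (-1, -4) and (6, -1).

Arc-length functional: J[y] = ∫ sqrt(1 + (y')^2) dx.
Lagrangian L = sqrt(1 + (y')^2) has no explicit y dependence, so ∂L/∂y = 0 and the Euler-Lagrange equation gives
    d/dx( y' / sqrt(1 + (y')^2) ) = 0  ⇒  y' / sqrt(1 + (y')^2) = const.
Hence y' is constant, so y(x) is affine.
Fitting the endpoints (-1, -4) and (6, -1):
    slope m = ((-1) − (-4)) / (6 − (-1)) = 3/7,
    intercept c = (-4) − m·(-1) = -25/7.
Extremal: y(x) = (3/7) x - 25/7.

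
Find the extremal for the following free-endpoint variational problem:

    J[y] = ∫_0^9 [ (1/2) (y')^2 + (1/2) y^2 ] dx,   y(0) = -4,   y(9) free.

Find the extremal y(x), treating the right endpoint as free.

The Lagrangian L = (1/2) (y')^2 + (1/2) y^2 gives
    ∂L/∂y = 1 y,   ∂L/∂y' = y'.
Euler-Lagrange: y'' − y = 0.
With k = 1, the general solution is
    y(x) = A cosh(x) + B sinh(x).
Fixed left endpoint y(0) = -4 ⇒ A = -4.
The right endpoint x = 9 is free, so the natural (transversality) condition is ∂L/∂y' |_{x=9} = 0, i.e. y'(9) = 0.
Compute y'(x) = A k sinh(k x) + B k cosh(k x), so
    y'(9) = A k sinh(k·9) + B k cosh(k·9) = 0
    ⇒ B = −A tanh(k·9) = 4 tanh(1·9).
Therefore the extremal is
    y(x) = −4 cosh(1 x) + 4 tanh(1·9) sinh(1 x).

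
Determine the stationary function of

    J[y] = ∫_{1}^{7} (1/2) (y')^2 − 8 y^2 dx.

The Lagrangian is L = (1/2) (y')^2 − 8 y^2.
Compute ∂L/∂y = -16y, ∂L/∂y' = y'.
The Euler-Lagrange equation d/dx(∂L/∂y') − ∂L/∂y = 0 reduces to
    y'' + 16 y = 0.
Its general solution is
    y(x) = A sin(4x) + B cos(4x),
with A, B fixed by the endpoint conditions.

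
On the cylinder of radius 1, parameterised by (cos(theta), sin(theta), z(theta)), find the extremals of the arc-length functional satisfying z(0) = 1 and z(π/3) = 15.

Parameterise the cylinder of radius R = 1 as
    r(θ) = (cos θ, sin θ, z(θ)).
The arc-length element is
    ds = sqrt(1 + (dz/dθ)^2) dθ,
so the Lagrangian is L = sqrt(1 + z'^2).
L depends on z' only, not on z or θ, so ∂L/∂z = 0 and
    ∂L/∂z' = z' / sqrt(1 + z'^2).
The Euler-Lagrange equation gives
    d/dθ( z' / sqrt(1 + z'^2) ) = 0,
so z' is constant. Integrating once:
    z(θ) = a θ + b,
a helix on the cylinder (a straight line when the cylinder is unrolled). The constants a, b are determined by the endpoint conditions.
With endpoint conditions z(0) = 1 and z(π/3) = 15: from z(0) = b we get b = 1, and a·π/3 + 1 = 15 gives a = 42/π, so
    z(θ) = (42/π) θ + 1.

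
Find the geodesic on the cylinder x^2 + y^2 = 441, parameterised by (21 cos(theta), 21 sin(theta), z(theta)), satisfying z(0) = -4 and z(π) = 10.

Parameterise the cylinder of radius R = 21 as
    r(θ) = (21 cos θ, 21 sin θ, z(θ)).
The arc-length element is
    ds = sqrt(441 + (dz/dθ)^2) dθ,
so the Lagrangian is L = sqrt(441 + z'^2).
L depends on z' only, not on z or θ, so ∂L/∂z = 0 and
    ∂L/∂z' = z' / sqrt(441 + z'^2).
The Euler-Lagrange equation gives
    d/dθ( z' / sqrt(441 + z'^2) ) = 0,
so z' is constant. Integrating once:
    z(θ) = a θ + b,
a helix on the cylinder (a straight line when the cylinder is unrolled). The constants a, b are determined by the endpoint conditions.
With endpoint conditions z(0) = -4 and z(π) = 10: from z(0) = b we get b = -4, and a·π + -4 = 10 gives a = 14/π, so
    z(θ) = (14/π) θ − 4.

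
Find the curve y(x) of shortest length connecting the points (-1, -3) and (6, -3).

Arc-length functional: J[y] = ∫ sqrt(1 + (y')^2) dx.
Lagrangian L = sqrt(1 + (y')^2) has no explicit y dependence, so ∂L/∂y = 0 and the Euler-Lagrange equation gives
    d/dx( y' / sqrt(1 + (y')^2) ) = 0  ⇒  y' / sqrt(1 + (y')^2) = const.
Hence y' is constant, so y(x) is affine.
Fitting the endpoints (-1, -3) and (6, -3):
    slope m = ((-3) − (-3)) / (6 − (-1)) = 0,
    intercept c = (-3) − m·(-1) = -3.
Extremal: y(x) = -3.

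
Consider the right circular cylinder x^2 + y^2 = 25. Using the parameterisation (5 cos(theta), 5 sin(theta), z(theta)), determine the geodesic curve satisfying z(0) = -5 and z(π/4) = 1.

Parameterise the cylinder of radius R = 5 as
    r(θ) = (5 cos θ, 5 sin θ, z(θ)).
The arc-length element is
    ds = sqrt(25 + (dz/dθ)^2) dθ,
so the Lagrangian is L = sqrt(25 + z'^2).
L depends on z' only, not on z or θ, so ∂L/∂z = 0 and
    ∂L/∂z' = z' / sqrt(25 + z'^2).
The Euler-Lagrange equation gives
    d/dθ( z' / sqrt(25 + z'^2) ) = 0,
so z' is constant. Integrating once:
    z(θ) = a θ + b,
a helix on the cylinder (a straight line when the cylinder is unrolled). The constants a, b are determined by the endpoint conditions.
With endpoint conditions z(0) = -5 and z(π/4) = 1: from z(0) = b we get b = -5, and a·π/4 + -5 = 1 gives a = 24/π, so
    z(θ) = (24/π) θ − 5.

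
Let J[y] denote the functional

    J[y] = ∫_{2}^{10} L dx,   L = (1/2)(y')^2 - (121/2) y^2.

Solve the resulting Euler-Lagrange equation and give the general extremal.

The Lagrangian is L = (1/2)(y')^2 - (121/2) y^2.
∂L/∂y = -121y.
∂L/∂y' = y'.
The Euler-Lagrange equation d/dx(∂L/∂y') − ∂L/∂y = 0 becomes:
    y'' + 121 y = 0
General solution: y(x) = A sin(11x) + B cos(11x), where A and B are arbitrary constants fixed by the endpoint conditions.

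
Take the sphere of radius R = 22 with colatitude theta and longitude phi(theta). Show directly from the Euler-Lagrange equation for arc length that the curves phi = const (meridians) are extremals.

On the sphere of radius R = 22 with spherical coordinates (θ, φ), the induced metric is
    ds^2 = 484(dθ^2 + sin^2(θ) dφ^2).
Using θ as the parameter, the arc-length functional becomes
    J[φ] = ∫ 22 sqrt(1 + sin^2(θ) (dφ/dθ)^2) dθ.
So L = 22 sqrt(1 + sin^2(θ) φ'^2). Compute
    ∂L/∂φ = 0  (L has no explicit φ dependence),
    ∂L/∂φ' = 22 sin^2(θ) φ' / sqrt(1 + sin^2(θ) φ'^2).
For the candidate φ(θ) = c (constant), φ' = 0, so ∂L/∂φ' evaluated along the candidate vanishes, and ∂L/∂φ is identically zero. Hence
    d/dθ(∂L/∂φ') − ∂L/∂φ = 0
is satisfied. Therefore meridians φ = const are extremals of arc length — they are geodesics on the sphere.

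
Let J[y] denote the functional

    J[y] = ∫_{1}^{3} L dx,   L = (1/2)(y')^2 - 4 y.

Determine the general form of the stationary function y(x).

The Lagrangian is L = (1/2)(y')^2 - 4 y.
∂L/∂y = -4.
∂L/∂y' = y'.
The Euler-Lagrange equation d/dx(∂L/∂y') − ∂L/∂y = 0 becomes:
    y'' + 4 = 0
General solution: y(x) = -2 x^2 + A x + B, where A and B are arbitrary constants fixed by the endpoint conditions.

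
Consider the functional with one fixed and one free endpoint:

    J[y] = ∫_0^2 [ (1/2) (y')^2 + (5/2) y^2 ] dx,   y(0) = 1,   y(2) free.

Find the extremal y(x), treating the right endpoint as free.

The Lagrangian L = (1/2) (y')^2 + (5/2) y^2 gives
    ∂L/∂y = 5 y,   ∂L/∂y' = y'.
Euler-Lagrange: y'' − 5 y = 0.
With k = sqrt(5), the general solution is
    y(x) = A cosh(sqrt(5) x) + B sinh(sqrt(5) x).
Fixed left endpoint y(0) = 1 ⇒ A = 1.
The right endpoint x = 2 is free, so the natural (transversality) condition is ∂L/∂y' |_{x=2} = 0, i.e. y'(2) = 0.
Compute y'(x) = A k sinh(k x) + B k cosh(k x), so
    y'(2) = A k sinh(k·2) + B k cosh(k·2) = 0
    ⇒ B = −A tanh(k·2) = − tanh(sqrt(5)·2).
Therefore the extremal is
    y(x) = cosh(sqrt(5) x) − tanh(sqrt(5)·2) sinh(sqrt(5) x).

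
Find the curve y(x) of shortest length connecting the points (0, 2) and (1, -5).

Arc-length functional: J[y] = ∫ sqrt(1 + (y')^2) dx.
Lagrangian L = sqrt(1 + (y')^2) has no explicit y dependence, so ∂L/∂y = 0 and the Euler-Lagrange equation gives
    d/dx( y' / sqrt(1 + (y')^2) ) = 0  ⇒  y' / sqrt(1 + (y')^2) = const.
Hence y' is constant, so y(x) is affine.
Fitting the endpoints (0, 2) and (1, -5):
    slope m = ((-5) − 2) / (1 − 0) = -7,
    intercept c = 2 − m·0 = 2.
Extremal: y(x) = -7 x + 2.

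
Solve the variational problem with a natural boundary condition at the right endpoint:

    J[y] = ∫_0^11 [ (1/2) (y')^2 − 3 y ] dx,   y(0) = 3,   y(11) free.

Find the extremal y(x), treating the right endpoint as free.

The Lagrangian L = (1/2) (y')^2 − 3 y gives
    ∂L/∂y = −3,   ∂L/∂y' = y'.
Euler-Lagrange: d/dx(y') − (−3) = 0, i.e. y'' + 3 = 0, so
    y(x) = −(3/2) x^2 + C1 x + C2.
Fixed left endpoint y(0) = 3 ⇒ C2 = 3.
The right endpoint x = 11 is free, so the natural (transversality) condition is ∂L/∂y' |_{x=11} = 0, i.e. y'(11) = 0.
Compute y'(x) = −3 x + C1, so y'(11) = −33 + C1 = 0 ⇒ C1 = 33.
Therefore the extremal is
    y(x) = −(3/2) x^2 + 33 x + 3.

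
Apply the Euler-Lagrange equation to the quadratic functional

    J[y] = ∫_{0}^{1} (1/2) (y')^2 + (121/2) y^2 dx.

The Lagrangian is L = (1/2) (y')^2 + (121/2) y^2.
Compute ∂L/∂y = 121y, ∂L/∂y' = y'.
The Euler-Lagrange equation d/dx(∂L/∂y') − ∂L/∂y = 0 reduces to
    y'' − 121 y = 0.
Its general solution is
    y(x) = A e^(11x) + B e^(−11x),
with A, B fixed by the endpoint conditions.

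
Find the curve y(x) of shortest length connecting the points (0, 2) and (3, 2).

Arc-length functional: J[y] = ∫ sqrt(1 + (y')^2) dx.
Lagrangian L = sqrt(1 + (y')^2) has no explicit y dependence, so ∂L/∂y = 0 and the Euler-Lagrange equation gives
    d/dx( y' / sqrt(1 + (y')^2) ) = 0  ⇒  y' / sqrt(1 + (y')^2) = const.
Hence y' is constant, so y(x) is affine.
Fitting the endpoints (0, 2) and (3, 2):
    slope m = (2 − 2) / (3 − 0) = 0,
    intercept c = 2 − m·0 = 2.
Extremal: y(x) = 2.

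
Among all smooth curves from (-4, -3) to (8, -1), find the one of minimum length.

Arc-length functional: J[y] = ∫ sqrt(1 + (y')^2) dx.
Lagrangian L = sqrt(1 + (y')^2) has no explicit y dependence, so ∂L/∂y = 0 and the Euler-Lagrange equation gives
    d/dx( y' / sqrt(1 + (y')^2) ) = 0  ⇒  y' / sqrt(1 + (y')^2) = const.
Hence y' is constant, so y(x) is affine.
Fitting the endpoints (-4, -3) and (8, -1):
    slope m = ((-1) − (-3)) / (8 − (-4)) = 1/6,
    intercept c = (-3) − m·(-4) = -7/3.
Extremal: y(x) = (1/6) x - 7/3.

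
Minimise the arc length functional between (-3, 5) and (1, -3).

Arc-length functional: J[y] = ∫ sqrt(1 + (y')^2) dx.
Lagrangian L = sqrt(1 + (y')^2) has no explicit y dependence, so ∂L/∂y = 0 and the Euler-Lagrange equation gives
    d/dx( y' / sqrt(1 + (y')^2) ) = 0  ⇒  y' / sqrt(1 + (y')^2) = const.
Hence y' is constant, so y(x) is affine.
Fitting the endpoints (-3, 5) and (1, -3):
    slope m = ((-3) − 5) / (1 − (-3)) = -2,
    intercept c = 5 − m·(-3) = -1.
Extremal: y(x) = -2 x - 1.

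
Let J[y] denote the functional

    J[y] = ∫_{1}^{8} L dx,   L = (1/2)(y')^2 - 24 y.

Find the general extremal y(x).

The Lagrangian is L = (1/2)(y')^2 - 24 y.
∂L/∂y = -24.
∂L/∂y' = y'.
The Euler-Lagrange equation d/dx(∂L/∂y') − ∂L/∂y = 0 becomes:
    y'' + 24 = 0
General solution: y(x) = -12 x^2 + A x + B, where A and B are arbitrary constants fixed by the endpoint conditions.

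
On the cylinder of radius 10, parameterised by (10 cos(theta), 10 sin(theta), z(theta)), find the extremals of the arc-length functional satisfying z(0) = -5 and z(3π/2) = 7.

Parameterise the cylinder of radius R = 10 as
    r(θ) = (10 cos θ, 10 sin θ, z(θ)).
The arc-length element is
    ds = sqrt(100 + (dz/dθ)^2) dθ,
so the Lagrangian is L = sqrt(100 + z'^2).
L depends on z' only, not on z or θ, so ∂L/∂z = 0 and
    ∂L/∂z' = z' / sqrt(100 + z'^2).
The Euler-Lagrange equation gives
    d/dθ( z' / sqrt(100 + z'^2) ) = 0,
so z' is constant. Integrating once:
    z(θ) = a θ + b,
a helix on the cylinder (a straight line when the cylinder is unrolled). The constants a, b are determined by the endpoint conditions.
With endpoint conditions z(0) = -5 and z(3π/2) = 7: from z(0) = b we get b = -5, and a·3π/2 + -5 = 7 gives a = 8/π, so
    z(θ) = (8/π) θ − 5.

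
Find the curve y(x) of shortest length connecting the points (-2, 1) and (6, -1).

Arc-length functional: J[y] = ∫ sqrt(1 + (y')^2) dx.
Lagrangian L = sqrt(1 + (y')^2) has no explicit y dependence, so ∂L/∂y = 0 and the Euler-Lagrange equation gives
    d/dx( y' / sqrt(1 + (y')^2) ) = 0  ⇒  y' / sqrt(1 + (y')^2) = const.
Hence y' is constant, so y(x) is affine.
Fitting the endpoints (-2, 1) and (6, -1):
    slope m = ((-1) − 1) / (6 − (-2)) = -1/4,
    intercept c = 1 − m·(-2) = 1/2.
Extremal: y(x) = (-1/4) x + 1/2.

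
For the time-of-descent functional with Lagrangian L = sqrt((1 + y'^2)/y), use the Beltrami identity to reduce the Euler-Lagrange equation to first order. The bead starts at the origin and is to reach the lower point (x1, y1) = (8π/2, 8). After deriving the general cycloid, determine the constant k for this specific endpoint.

The Lagrangian L = sqrt((1 + y'^2) / y) has no explicit x dependence, so the Beltrami identity applies:
    L − y' ∂L/∂y' = C.
Compute ∂L/∂y' = y' / sqrt(y (1 + y'^2)).
Substitute:
    sqrt((1 + y'^2)/y) − y'·y' / sqrt(y (1 + y'^2))
    = (1 + y'^2) / sqrt(y (1 + y'^2)) − y'^2 / sqrt(y (1 + y'^2))
    = 1 / sqrt(y (1 + y'^2)) = C.
Squaring and rearranging gives the first integral
    y (1 + y'^2) = 1/C^2 =: k   (constant).
Solving this first-order ODE by the substitution
    y = (k/2)(1 − cos θ)
yields the cycloid parameterisation
    x(θ) = (k/2)(θ − sin θ),   y(θ) = (k/2)(1 − cos θ).
The constant k is fixed by the endpoint condition.
Now fit the given lower endpoint (x1, y1) = (8π/2, 8). At the bottom of the first arch (θ = π), the parametric equations give
    y(π) = (k/2)(1 − cos π) = k,
    x(π) = (k/2)(π − sin π) = kπ/2.
Matching y(π) = 8 gives k = 8, consistent with x(π) = 8π/2. Therefore the specific cycloid is
    x(θ) = (8/2)(θ − sin θ),   y(θ) = (8/2)(1 − cos θ).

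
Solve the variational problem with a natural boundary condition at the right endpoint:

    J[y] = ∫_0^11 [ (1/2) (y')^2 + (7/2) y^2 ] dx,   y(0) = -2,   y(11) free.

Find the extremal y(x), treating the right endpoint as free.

The Lagrangian L = (1/2) (y')^2 + (7/2) y^2 gives
    ∂L/∂y = 7 y,   ∂L/∂y' = y'.
Euler-Lagrange: y'' − 7 y = 0.
With k = sqrt(7), the general solution is
    y(x) = A cosh(sqrt(7) x) + B sinh(sqrt(7) x).
Fixed left endpoint y(0) = -2 ⇒ A = -2.
The right endpoint x = 11 is free, so the natural (transversality) condition is ∂L/∂y' |_{x=11} = 0, i.e. y'(11) = 0.
Compute y'(x) = A k sinh(k x) + B k cosh(k x), so
    y'(11) = A k sinh(k·11) + B k cosh(k·11) = 0
    ⇒ B = −A tanh(k·11) = 2 tanh(sqrt(7)·11).
Therefore the extremal is
    y(x) = −2 cosh(sqrt(7) x) + 2 tanh(sqrt(7)·11) sinh(sqrt(7) x).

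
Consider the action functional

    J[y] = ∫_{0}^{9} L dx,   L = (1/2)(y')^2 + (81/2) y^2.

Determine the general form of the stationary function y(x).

The Lagrangian is L = (1/2)(y')^2 + (81/2) y^2.
∂L/∂y = 81y.
∂L/∂y' = y'.
The Euler-Lagrange equation d/dx(∂L/∂y') − ∂L/∂y = 0 becomes:
    y'' - 81 y = 0
General solution: y(x) = A e^(9x) + B e^(-9x), where A and B are arbitrary constants fixed by the endpoint conditions.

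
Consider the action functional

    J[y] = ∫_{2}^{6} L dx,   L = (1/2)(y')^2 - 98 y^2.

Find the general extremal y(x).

The Lagrangian is L = (1/2)(y')^2 - 98 y^2.
∂L/∂y = -196y.
∂L/∂y' = y'.
The Euler-Lagrange equation d/dx(∂L/∂y') − ∂L/∂y = 0 becomes:
    y'' + 196 y = 0
General solution: y(x) = A sin(14x) + B cos(14x), where A and B are arbitrary constants fixed by the endpoint conditions.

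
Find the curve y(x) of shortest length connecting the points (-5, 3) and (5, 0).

Arc-length functional: J[y] = ∫ sqrt(1 + (y')^2) dx.
Lagrangian L = sqrt(1 + (y')^2) has no explicit y dependence, so ∂L/∂y = 0 and the Euler-Lagrange equation gives
    d/dx( y' / sqrt(1 + (y')^2) ) = 0  ⇒  y' / sqrt(1 + (y')^2) = const.
Hence y' is constant, so y(x) is affine.
Fitting the endpoints (-5, 3) and (5, 0):
    slope m = (0 − 3) / (5 − (-5)) = -3/10,
    intercept c = 3 − m·(-5) = 3/2.
Extremal: y(x) = (-3/10) x + 3/2.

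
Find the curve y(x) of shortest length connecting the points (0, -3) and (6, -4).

Arc-length functional: J[y] = ∫ sqrt(1 + (y')^2) dx.
Lagrangian L = sqrt(1 + (y')^2) has no explicit y dependence, so ∂L/∂y = 0 and the Euler-Lagrange equation gives
    d/dx( y' / sqrt(1 + (y')^2) ) = 0  ⇒  y' / sqrt(1 + (y')^2) = const.
Hence y' is constant, so y(x) is affine.
Fitting the endpoints (0, -3) and (6, -4):
    slope m = ((-4) − (-3)) / (6 − 0) = -1/6,
    intercept c = (-3) − m·0 = -3.
Extremal: y(x) = (-1/6) x - 3.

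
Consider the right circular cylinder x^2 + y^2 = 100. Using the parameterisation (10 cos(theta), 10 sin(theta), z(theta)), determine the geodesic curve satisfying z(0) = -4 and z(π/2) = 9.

Parameterise the cylinder of radius R = 10 as
    r(θ) = (10 cos θ, 10 sin θ, z(θ)).
The arc-length element is
    ds = sqrt(100 + (dz/dθ)^2) dθ,
so the Lagrangian is L = sqrt(100 + z'^2).
L depends on z' only, not on z or θ, so ∂L/∂z = 0 and
    ∂L/∂z' = z' / sqrt(100 + z'^2).
The Euler-Lagrange equation gives
    d/dθ( z' / sqrt(100 + z'^2) ) = 0,
so z' is constant. Integrating once:
    z(θ) = a θ + b,
a helix on the cylinder (a straight line when the cylinder is unrolled). The constants a, b are determined by the endpoint conditions.
With endpoint conditions z(0) = -4 and z(π/2) = 9: from z(0) = b we get b = -4, and a·π/2 + -4 = 9 gives a = 26/π, so
    z(θ) = (26/π) θ − 4.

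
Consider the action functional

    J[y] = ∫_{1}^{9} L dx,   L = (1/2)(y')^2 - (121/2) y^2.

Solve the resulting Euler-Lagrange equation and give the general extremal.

The Lagrangian is L = (1/2)(y')^2 - (121/2) y^2.
∂L/∂y = -121y.
∂L/∂y' = y'.
The Euler-Lagrange equation d/dx(∂L/∂y') − ∂L/∂y = 0 becomes:
    y'' + 121 y = 0
General solution: y(x) = A sin(11x) + B cos(11x), where A and B are arbitrary constants fixed by the endpoint conditions.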